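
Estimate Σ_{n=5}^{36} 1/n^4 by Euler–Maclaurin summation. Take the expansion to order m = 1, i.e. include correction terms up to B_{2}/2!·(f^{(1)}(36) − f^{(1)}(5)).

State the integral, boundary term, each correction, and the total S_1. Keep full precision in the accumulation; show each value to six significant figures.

The integral term ∫_5^36 1/x^4 dx = 0.00265952.
½[f(5) + f(36)] = ½[0.00160000 + 5.95374e-07] = 0.000800298.
Running total after boundary: 0.00345982.
Order-1 term: 1/12 · (-6.61527e-08 − (-0.00128000)) = 0.000106661.

S_1 ≈ 0.00356648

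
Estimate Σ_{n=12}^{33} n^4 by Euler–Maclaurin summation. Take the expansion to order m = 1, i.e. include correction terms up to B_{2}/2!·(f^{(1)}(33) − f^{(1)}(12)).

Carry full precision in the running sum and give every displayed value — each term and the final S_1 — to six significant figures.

S_1 ≈ 8.39204e+06

Integral: ∫_12^33 x^4 dx = 7.77731e+06.
Boundary: ½(f(12) + f(33)) = ½(20736.0 + 1.18592e+06) = 603328.
Running total after boundary: 8.38064e+06.
k=1: B_{2}/(2)! × [f^{(1)}(33) − f^{(1)}(12)] = 1/12 × (143748 − 6912.00) = 11403.0.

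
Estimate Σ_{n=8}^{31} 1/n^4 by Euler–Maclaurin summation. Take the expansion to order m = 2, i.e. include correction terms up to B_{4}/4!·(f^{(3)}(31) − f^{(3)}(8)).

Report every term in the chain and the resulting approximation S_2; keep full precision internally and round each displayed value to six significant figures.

∫_8^31 1/x^4 dx evaluates to 0.000639853.
Boundary: ½(f(8) + f(31)) = ½(0.000244141 + 1.08281e-06) = 0.000122612.
Integral + boundary = 0.000762464.
Order-1 term: 1/12 · (-1.39718e-07 − (-0.000122070)) = 1.01609e-05.
Partial sum through k=1: 0.000772625.
Order-2 term: −1/720 · (-4.36164e-09 − (-5.72205e-05)) = -7.94668e-08.

S_2 ≈ 0.000772546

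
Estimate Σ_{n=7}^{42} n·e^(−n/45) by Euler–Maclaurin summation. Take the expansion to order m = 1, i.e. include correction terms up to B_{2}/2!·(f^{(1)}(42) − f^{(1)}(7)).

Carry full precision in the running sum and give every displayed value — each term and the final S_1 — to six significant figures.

∫_7^42 x·e^(−x/45) dx evaluates to 463.361.
½[f(7) + f(42)] = ½[5.99158 + 16.5161] = 11.2538.
Running total after boundary: 474.615.
Correction k=1: B_{2}/2! · (f^{(1)}(42) − f^{(1)}(7)) = 1/12 · (0.0262160 − 0.722793) = -0.0580481.

S_1 ≈ 474.557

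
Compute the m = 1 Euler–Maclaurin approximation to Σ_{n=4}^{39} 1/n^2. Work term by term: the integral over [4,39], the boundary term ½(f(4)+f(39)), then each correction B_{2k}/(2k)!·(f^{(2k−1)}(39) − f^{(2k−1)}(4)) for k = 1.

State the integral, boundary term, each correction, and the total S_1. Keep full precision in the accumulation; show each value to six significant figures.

S_1 ≈ 0.258539

The integral term ∫_4^39 1/x^2 dx = 0.224359.
½[f(4) + f(39)] = ½[0.0625000 + 0.000657462] = 0.0315787.
Integral + boundary = 0.255938.
Correction k=1: B_{2}/2! · (f^{(1)}(39) − f^{(1)}(4)) = 1/12 · (-3.37160e-05 − (-0.0312500)) = 0.00260136.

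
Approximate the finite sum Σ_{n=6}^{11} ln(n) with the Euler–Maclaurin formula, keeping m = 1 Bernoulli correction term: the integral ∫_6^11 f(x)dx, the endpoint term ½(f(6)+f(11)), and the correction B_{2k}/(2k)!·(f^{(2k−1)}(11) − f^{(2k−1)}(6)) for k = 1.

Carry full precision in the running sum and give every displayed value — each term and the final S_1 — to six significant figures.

∫_6^11 ln(x) dx evaluates to 10.6263.
Endpoint term: (f(6) + f(11))/2 = (1.79176 + 2.39790)/2 = 2.09483.
Integral + boundary = 12.7211.
Correction k=1: B_{2}/2! · (f^{(1)}(11) − f^{(1)}(6)) = 1/12 · (0.0909091 − 0.166667) = -0.00631313.

S_1 ≈ 12.7148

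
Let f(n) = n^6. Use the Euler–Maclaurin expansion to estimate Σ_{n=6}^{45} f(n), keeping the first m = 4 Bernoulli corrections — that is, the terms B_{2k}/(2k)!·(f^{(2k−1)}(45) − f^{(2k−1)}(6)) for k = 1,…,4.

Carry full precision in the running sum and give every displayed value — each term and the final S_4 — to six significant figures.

∫_6^45 x^6 dx evaluates to 5.33813e+10.
½[f(6) + f(45)] = ½[46656.0 + 8.30377e+09] = 4.15191e+09.
So far: 5.75332e+10.
Order-1 term: 1/12 · (1.10717e+09 − 46656.0) = 9.22602e+07.
After k=1: 5.76255e+10.
Order-2 term: −1/720 · (1.09350e+07 − 25920.0) = -15151.5.
After k=2: 5.76255e+10.
Order-3 term: 1/30240 · (32400.0 − 4320.00) = 0.928571.
After k=3: 5.76255e+10.
Order-4 term: −1/1209600 · (0.00000 − 0.00000) = 0.00000.

S_4 ≈ 5.76255e+10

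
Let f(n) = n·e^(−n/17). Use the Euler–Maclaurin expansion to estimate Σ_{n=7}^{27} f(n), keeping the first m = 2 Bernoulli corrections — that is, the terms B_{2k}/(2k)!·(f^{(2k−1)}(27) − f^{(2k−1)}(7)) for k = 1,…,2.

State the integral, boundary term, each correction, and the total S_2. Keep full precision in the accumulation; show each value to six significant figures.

S_2 ≈ 122.520

The integral term ∫_7^27 x·e^(−x/17) dx = 117.486.
Endpoint term: (f(7) + f(27))/2 = (4.63736 + 5.51572)/2 = 5.07654.
Running total after boundary: 122.563.
k=1: B_{2}/(2)! × [f^{(1)}(27) − f^{(1)}(7)] = 1/12 × (-0.120168 − 0.389694) = -0.0424885.
Partial sum through k=1: 122.520.
k=2: B_{4}/(4)! × [f^{(3)}(27) − f^{(3)}(7)] = −1/720 × (0.000997936 − 0.00593306) = 6.85434e-06.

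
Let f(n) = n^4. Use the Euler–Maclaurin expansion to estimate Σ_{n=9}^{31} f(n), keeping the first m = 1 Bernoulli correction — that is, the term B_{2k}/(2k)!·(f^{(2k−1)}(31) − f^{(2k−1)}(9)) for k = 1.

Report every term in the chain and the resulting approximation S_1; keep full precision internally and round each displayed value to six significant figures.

Integral: ∫_9^31 x^4 dx = 5.71402e+06.
Boundary: ½(f(9) + f(31)) = ½(6561.00 + 923521) = 465041.
So far: 6.17906e+06.
k=1: B_{2}/(2)! × [f^{(1)}(31) − f^{(1)}(9)] = 1/12 × (119164 − 2916.00) = 9687.33.

S_1 ≈ 6.18875e+06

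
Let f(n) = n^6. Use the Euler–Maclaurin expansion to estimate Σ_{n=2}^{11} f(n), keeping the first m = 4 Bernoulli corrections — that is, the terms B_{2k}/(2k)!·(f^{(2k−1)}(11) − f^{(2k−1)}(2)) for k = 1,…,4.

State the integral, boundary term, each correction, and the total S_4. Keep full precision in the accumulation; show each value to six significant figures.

∫_2^11 x^6 dx evaluates to 2.78386e+06.
Endpoint term: (f(2) + f(11))/2 = (64.0000 + 1.77156e+06)/2 = 885812.
So far: 3.66968e+06.
Correction k=1: B_{2}/2! · (f^{(1)}(11) − f^{(1)}(2)) = 1/12 · (966306 − 192.000) = 80509.5.
After k=1: 3.75019e+06.
Correction k=2: B_{4}/4! · (f^{(3)}(11) − f^{(3)}(2)) = −1/720 · (159720 − 960.000) = -220.500.
After k=2: 3.74996e+06.
Correction k=3: B_{6}/6! · (f^{(5)}(11) − f^{(5)}(2)) = 1/30240 · (7920.00 − 1440.00) = 0.214286.
After k=3: 3.74996e+06.
Correction k=4: B_{8}/8! · (f^{(7)}(11) − f^{(7)}(2)) = −1/1209600 · (0.00000 − 0.00000) = 0.00000.

S_4 ≈ 3.74996e+06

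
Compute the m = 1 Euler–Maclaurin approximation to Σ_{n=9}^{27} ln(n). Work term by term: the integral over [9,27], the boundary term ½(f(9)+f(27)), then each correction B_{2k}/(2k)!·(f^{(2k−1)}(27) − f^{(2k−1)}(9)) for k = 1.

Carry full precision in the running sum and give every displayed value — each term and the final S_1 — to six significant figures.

∫_9^27 ln(x) dx evaluates to 51.2126.
½[f(9) + f(27)] = ½[2.19722 + 3.29584] = 2.74653.
Integral + boundary = 53.9591.
k=1: B_{2}/(2)! × [f^{(1)}(27) − f^{(1)}(9)] = 1/12 × (0.0370370 − 0.111111) = -0.00617284.

S_1 ≈ 53.9529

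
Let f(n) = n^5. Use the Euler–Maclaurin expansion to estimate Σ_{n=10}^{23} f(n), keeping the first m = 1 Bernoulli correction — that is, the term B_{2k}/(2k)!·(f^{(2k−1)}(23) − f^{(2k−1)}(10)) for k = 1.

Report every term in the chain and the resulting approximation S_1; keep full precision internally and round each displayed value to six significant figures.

∫_10^23 x^5 dx evaluates to 2.45060e+07.
½[f(10) + f(23)] = ½[100000 + 6.43634e+06] = 3.26817e+06.
Integral + boundary = 2.77742e+07.
Correction k=1: B_{2}/2! · (f^{(1)}(23) − f^{(1)}(10)) = 1/12 · (1.39920e+06 − 50000.0) = 112434.

S_1 ≈ 2.78866e+07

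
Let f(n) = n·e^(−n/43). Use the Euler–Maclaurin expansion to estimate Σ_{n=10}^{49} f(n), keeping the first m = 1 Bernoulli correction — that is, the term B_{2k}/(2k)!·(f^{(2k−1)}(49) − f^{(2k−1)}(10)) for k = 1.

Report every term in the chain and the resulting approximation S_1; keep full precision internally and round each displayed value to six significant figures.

S_1 ≈ 552.071

∫_10^49 x·e^(−x/43) dx evaluates to 540.323.
½[f(10) + f(49)] = ½[7.92504 + 15.6784] = 11.8017.
Integral + boundary = 552.125.
Correction k=1: B_{2}/2! · (f^{(1)}(49) − f^{(1)}(10)) = 1/12 · (-0.0446467 − 0.608200) = -0.0544039.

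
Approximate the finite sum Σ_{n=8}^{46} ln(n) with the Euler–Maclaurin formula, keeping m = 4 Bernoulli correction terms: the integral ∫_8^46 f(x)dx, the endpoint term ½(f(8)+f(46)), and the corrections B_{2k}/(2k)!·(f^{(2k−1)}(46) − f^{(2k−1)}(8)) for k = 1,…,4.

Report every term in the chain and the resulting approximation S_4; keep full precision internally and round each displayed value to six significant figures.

S_4 ≈ 124.427

Integral: ∫_8^46 ln(x) dx = 121.482.
½[f(8) + f(46)] = ½[2.07944 + 3.82864] = 2.95404.
So far: 124.436.
Correction k=1: B_{2}/2! · (f^{(1)}(46) − f^{(1)}(8)) = 1/12 · (0.0217391 − 0.125000) = -0.00860507.
Running total after k=1: 124.427.
Correction k=2: B_{4}/4! · (f^{(3)}(46) − f^{(3)}(8)) = −1/720 · (2.05474e-05 − 0.00390625) = 5.39681e-06.
Running total after k=2: 124.427.
Correction k=3: B_{6}/6! · (f^{(5)}(46) − f^{(5)}(8)) = 1/30240 · (1.16526e-07 − 0.000732422) = -2.42164e-08.
Running total after k=3: 124.427.
Correction k=4: B_{8}/8! · (f^{(7)}(46) − f^{(7)}(8)) = −1/1209600 · (1.65207e-09 − 0.000343323) = 2.83830e-10.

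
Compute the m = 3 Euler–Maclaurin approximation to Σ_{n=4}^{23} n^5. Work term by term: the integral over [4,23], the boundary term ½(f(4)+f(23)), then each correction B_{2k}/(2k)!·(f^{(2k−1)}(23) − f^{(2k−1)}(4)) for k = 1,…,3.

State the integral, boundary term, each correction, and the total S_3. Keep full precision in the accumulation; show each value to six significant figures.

S_3 ≈ 2.80071e+07

Integral: ∫_4^23 x^5 dx = 2.46720e+07.
Endpoint term: (f(4) + f(23))/2 = (1024.00 + 6.43634e+06)/2 = 3.21868e+06.
So far: 2.78906e+07.
Order-1 term: 1/12 · (1.39920e+06 − 1280.00) = 116494.
Running total after k=1: 2.80071e+07.
Order-2 term: −1/720 · (31740.0 − 960.000) = -42.7500.
Running total after k=2: 2.80071e+07.
Order-3 term: 1/30240 · (120.000 − 120.000) = 0.00000.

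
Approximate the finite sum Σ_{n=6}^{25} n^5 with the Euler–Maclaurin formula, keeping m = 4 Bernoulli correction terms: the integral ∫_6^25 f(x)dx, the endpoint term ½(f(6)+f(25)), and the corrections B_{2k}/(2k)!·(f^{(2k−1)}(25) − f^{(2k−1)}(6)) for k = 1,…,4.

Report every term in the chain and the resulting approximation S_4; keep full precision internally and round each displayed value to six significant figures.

Integral: ∫_6^25 x^5 dx = 4.06823e+07.
½[f(6) + f(25)] = ½[7776.00 + 9.76562e+06] = 4.88670e+06.
So far: 4.55690e+07.
Order-1 term: 1/12 · (1.95312e+06 − 6480.00) = 162220.
After k=1: 4.57312e+07.
Order-2 term: −1/720 · (37500.0 − 2160.00) = -49.0833.
After k=2: 4.57312e+07.
Order-3 term: 1/30240 · (120.000 − 120.000) = 0.00000.
After k=3: 4.57312e+07.
Order-4 term: −1/1209600 · (0.00000 − 0.00000) = 0.00000.

S_4 ≈ 4.57312e+07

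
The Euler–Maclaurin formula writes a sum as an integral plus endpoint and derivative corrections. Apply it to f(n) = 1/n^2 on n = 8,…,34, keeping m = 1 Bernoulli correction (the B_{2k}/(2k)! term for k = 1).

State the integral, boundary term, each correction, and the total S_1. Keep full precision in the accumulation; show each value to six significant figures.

S_1 ≈ 0.104155

∫_8^34 1/x^2 dx evaluates to 0.0955882.
Endpoint term: (f(8) + f(34))/2 = (0.0156250 + 0.000865052)/2 = 0.00824503.
So far: 0.103833.
Order-1 term: 1/12 · (-5.08854e-05 − (-0.00390625)) = 0.000321280.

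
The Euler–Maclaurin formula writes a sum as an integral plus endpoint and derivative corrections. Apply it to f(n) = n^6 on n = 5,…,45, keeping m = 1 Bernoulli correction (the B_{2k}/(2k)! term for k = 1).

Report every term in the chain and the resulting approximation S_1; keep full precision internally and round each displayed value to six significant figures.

The integral term ∫_5^45 x^6 dx = 5.33813e+10.
½[f(5) + f(45)] = ½[15625.0 + 8.30377e+09] = 4.15189e+09.
Running total after boundary: 5.75332e+10.
Correction k=1: B_{2}/2! · (f^{(1)}(45) − f^{(1)}(5)) = 1/12 · (1.10717e+09 − 18750.0) = 9.22625e+07.

S_1 ≈ 5.76255e+10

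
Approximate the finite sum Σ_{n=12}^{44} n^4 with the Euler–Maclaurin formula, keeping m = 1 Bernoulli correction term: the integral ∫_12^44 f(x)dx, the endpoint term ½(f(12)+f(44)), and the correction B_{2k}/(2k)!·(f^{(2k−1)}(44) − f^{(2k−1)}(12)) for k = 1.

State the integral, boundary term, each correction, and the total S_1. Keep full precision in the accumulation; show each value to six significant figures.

S_1 ≈ 3.48457e+07

Integral: ∫_12^44 x^4 dx = 3.29335e+07.
Boundary: ½(f(12) + f(44)) = ½(20736.0 + 3.74810e+06) = 1.88442e+06.
Running total after boundary: 3.48179e+07.
Order-1 term: 1/12 · (340736 − 6912.00) = 27818.7.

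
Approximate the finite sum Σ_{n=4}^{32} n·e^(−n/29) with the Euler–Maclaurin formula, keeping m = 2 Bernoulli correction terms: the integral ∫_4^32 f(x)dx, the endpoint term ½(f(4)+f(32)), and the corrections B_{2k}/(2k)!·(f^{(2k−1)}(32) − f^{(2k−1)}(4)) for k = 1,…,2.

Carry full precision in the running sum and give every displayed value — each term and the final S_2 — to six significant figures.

S_2 ≈ 253.861

Integral: ∫_4^32 x·e^(−x/29) dx = 246.877.
Endpoint term: (f(4) + f(32))/2 = (3.48464 + 10.6152)/2 = 7.04992.
Integral + boundary = 253.927.
k=1: B_{2}/(2)! × [f^{(1)}(32) − f^{(1)}(4)] = 1/12 × (-0.0343164 − 0.750999) = -0.0654429.
Running total after k=1: 253.861.
k=2: B_{4}/(4)! × [f^{(3)}(32) − f^{(3)}(4)] = −1/720 × (0.000748079 − 0.00296470) = 3.07865e-06.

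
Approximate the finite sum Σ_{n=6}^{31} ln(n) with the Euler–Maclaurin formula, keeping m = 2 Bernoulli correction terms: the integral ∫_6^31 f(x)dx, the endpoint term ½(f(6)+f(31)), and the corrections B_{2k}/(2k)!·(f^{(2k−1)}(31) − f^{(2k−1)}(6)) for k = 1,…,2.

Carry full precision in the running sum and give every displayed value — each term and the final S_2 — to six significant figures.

S_2 ≈ 73.3047

Integral: ∫_6^31 ln(x) dx = 70.7030.
Endpoint term: (f(6) + f(31))/2 = (1.79176 + 3.43399)/2 = 2.61287.
Running total after boundary: 73.3159.
Correction k=1: B_{2}/2! · (f^{(1)}(31) − f^{(1)}(6)) = 1/12 · (0.0322581 − 0.166667) = -0.0112007.
Running total after k=1: 73.3047.
Correction k=2: B_{4}/4! · (f^{(3)}(31) − f^{(3)}(6)) = −1/720 · (6.71344e-05 − 0.00925926) = 1.27668e-05.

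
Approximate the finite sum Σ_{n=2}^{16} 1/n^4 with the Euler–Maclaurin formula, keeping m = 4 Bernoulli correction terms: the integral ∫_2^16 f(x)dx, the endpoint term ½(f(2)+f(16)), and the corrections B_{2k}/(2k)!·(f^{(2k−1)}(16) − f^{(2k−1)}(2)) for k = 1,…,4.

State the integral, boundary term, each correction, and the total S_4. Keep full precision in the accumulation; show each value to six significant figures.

Integral: ∫_2^16 1/x^4 dx = 0.0415853.
½[f(2) + f(16)] = ½[0.0625000 + 1.52588e-05] = 0.0312576.
So far: 0.0728429.
Correction k=1: B_{2}/2! · (f^{(1)}(16) − f^{(1)}(2)) = 1/12 · (-3.81470e-06 − (-0.125000)) = 0.0104163.
After k=1: 0.0832593.
Correction k=2: B_{4}/4! · (f^{(3)}(16) − f^{(3)}(2)) = −1/720 · (-4.47035e-07 − (-0.937500)) = -0.00130208.
After k=2: 0.0819572.
Correction k=3: B_{6}/6! · (f^{(5)}(16) − f^{(5)}(2)) = 1/30240 · (-9.77889e-08 − (-13.1250)) = 0.000434028.
After k=3: 0.0823912.
Correction k=4: B_{8}/8! · (f^{(7)}(16) − f^{(7)}(2)) = −1/1209600 · (-3.43789e-08 − (-295.312)) = -0.000244141.

S_4 ≈ 0.0821471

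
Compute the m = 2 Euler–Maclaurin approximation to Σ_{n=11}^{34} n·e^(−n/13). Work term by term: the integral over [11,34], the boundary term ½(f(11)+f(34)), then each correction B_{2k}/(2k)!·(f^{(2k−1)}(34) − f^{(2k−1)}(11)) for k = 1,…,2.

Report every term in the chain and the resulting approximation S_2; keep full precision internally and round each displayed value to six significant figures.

S_2 ≈ 92.7669

The integral term ∫_11^34 x·e^(−x/13) dx = 89.1790.
½[f(11) + f(34)] = ½[4.71968 + 2.48675] = 3.60322.
Running total after boundary: 92.7822.
k=1: B_{2}/(2)! × [f^{(1)}(34) − f^{(1)}(11)] = 1/12 × (-0.118149 − 0.0660095) = -0.0153465.
After k=1: 92.7669.
k=2: B_{4}/(4)! × [f^{(3)}(34) − f^{(3)}(11)] = −1/720 × (0.000166453 − 0.00546825) = 7.36360e-06.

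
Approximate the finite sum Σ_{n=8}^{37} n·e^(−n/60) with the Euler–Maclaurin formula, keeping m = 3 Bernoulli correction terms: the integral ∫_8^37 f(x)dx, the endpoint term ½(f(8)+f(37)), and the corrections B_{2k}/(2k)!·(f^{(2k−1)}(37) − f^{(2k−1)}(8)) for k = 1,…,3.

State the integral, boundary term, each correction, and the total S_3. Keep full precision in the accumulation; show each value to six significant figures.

S_3 ≈ 442.857

The integral term ∫_8^37 x·e^(−x/60) dx = 429.417.
Endpoint term: (f(8) + f(37))/2 = (7.00139 + 19.9704)/2 = 13.4859.
Integral + boundary = 442.903.
Correction k=1: B_{2}/2! · (f^{(1)}(37) − f^{(1)}(8)) = 1/12 · (0.206901 − 0.758484) = -0.0459652.
Running total after k=1: 442.857.
Correction k=2: B_{4}/4! · (f^{(3)}(37) − f^{(3)}(8)) = −1/720 · (0.000357328 − 0.000696897) = 4.71624e-07.
Running total after k=2: 442.857.
Correction k=3: B_{6}/6! · (f^{(5)}(37) − f^{(5)}(8)) = 1/30240 · (1.82551e-07 − 3.28640e-07) = -4.83099e-12.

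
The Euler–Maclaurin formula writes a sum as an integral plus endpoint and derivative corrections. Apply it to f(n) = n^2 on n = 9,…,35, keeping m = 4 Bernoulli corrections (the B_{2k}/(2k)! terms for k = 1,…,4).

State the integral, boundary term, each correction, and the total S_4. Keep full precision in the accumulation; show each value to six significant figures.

∫_9^35 x^2 dx evaluates to 14048.7.
Endpoint term: (f(9) + f(35))/2 = (81.0000 + 1225.00)/2 = 653.000.
Integral + boundary = 14701.7.
Order-1 term: 1/12 · (70.0000 − 18.0000) = 4.33333.
Running total after k=1: 14706.0.
Order-2 term: −1/720 · (0.00000 − 0.00000) = 0.00000.
Running total after k=2: 14706.0.
Order-3 term: 1/30240 · (0.00000 − 0.00000) = 0.00000.
Running total after k=3: 14706.0.
Order-4 term: −1/1209600 · (0.00000 − 0.00000) = 0.00000.

S_4 ≈ 14706.0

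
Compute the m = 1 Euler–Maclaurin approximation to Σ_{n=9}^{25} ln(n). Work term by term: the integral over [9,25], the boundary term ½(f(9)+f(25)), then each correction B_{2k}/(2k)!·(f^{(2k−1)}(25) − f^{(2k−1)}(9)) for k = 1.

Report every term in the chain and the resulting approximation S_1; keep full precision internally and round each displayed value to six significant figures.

S_1 ≈ 47.3990

Integral: ∫_9^25 ln(x) dx = 44.6969.
½[f(9) + f(25)] = ½[2.19722 + 3.21888] = 2.70805.
Integral + boundary = 47.4049.
k=1: B_{2}/(2)! × [f^{(1)}(25) − f^{(1)}(9)] = 1/12 × (0.0400000 − 0.111111) = -0.00592593.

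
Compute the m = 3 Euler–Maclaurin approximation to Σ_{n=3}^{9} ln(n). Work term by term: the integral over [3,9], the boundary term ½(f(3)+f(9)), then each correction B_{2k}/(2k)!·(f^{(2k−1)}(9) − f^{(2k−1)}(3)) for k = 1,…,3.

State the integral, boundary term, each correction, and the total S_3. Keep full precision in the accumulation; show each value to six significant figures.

S_3 ≈ 12.1087

∫_3^9 ln(x) dx evaluates to 10.4792.
½[f(3) + f(9)] = ½[1.09861 + 2.19722] = 1.64792.
Running total after boundary: 12.1271.
Correction k=1: B_{2}/2! · (f^{(1)}(9) − f^{(1)}(3)) = 1/12 · (0.111111 − 0.333333) = -0.0185185.
Partial sum through k=1: 12.1086.
Correction k=2: B_{4}/4! · (f^{(3)}(9) − f^{(3)}(3)) = −1/720 · (0.00274348 − 0.0740741) = 9.90703e-05.
Partial sum through k=2: 12.1087.
Correction k=3: B_{6}/6! · (f^{(5)}(9) − f^{(5)}(3)) = 1/30240 · (0.000406442 − 0.0987654) = -3.25261e-06.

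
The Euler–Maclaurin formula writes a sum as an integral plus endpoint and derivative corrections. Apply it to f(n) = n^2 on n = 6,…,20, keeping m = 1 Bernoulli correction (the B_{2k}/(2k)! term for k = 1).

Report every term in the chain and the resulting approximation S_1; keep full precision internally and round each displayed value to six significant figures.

S_1 ≈ 2815.00

The integral term ∫_6^20 x^2 dx = 2594.67.
½[f(6) + f(20)] = ½[36.0000 + 400.000] = 218.000.
So far: 2812.67.
Correction k=1: B_{2}/2! · (f^{(1)}(20) − f^{(1)}(6)) = 1/12 · (40.0000 − 12.0000) = 2.33333.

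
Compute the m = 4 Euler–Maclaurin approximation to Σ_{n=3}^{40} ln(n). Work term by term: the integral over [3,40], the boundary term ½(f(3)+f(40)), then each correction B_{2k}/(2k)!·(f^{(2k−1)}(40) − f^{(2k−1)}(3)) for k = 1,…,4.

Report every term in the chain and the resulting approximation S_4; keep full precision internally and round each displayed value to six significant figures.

S_4 ≈ 109.627

The integral term ∫_3^40 ln(x) dx = 107.259.
½[f(3) + f(40)] = ½[1.09861 + 3.68888] = 2.39375.
Running total after boundary: 109.653.
k=1: B_{2}/(2)! × [f^{(1)}(40) − f^{(1)}(3)] = 1/12 × (0.0250000 − 0.333333) = -0.0256944.
Running total after k=1: 109.627.
k=2: B_{4}/(4)! × [f^{(3)}(40) − f^{(3)}(3)] = −1/720 × (3.12500e-05 − 0.0740741) = 0.000102837.
Running total after k=2: 109.627.
k=3: B_{6}/(6)! × [f^{(5)}(40) − f^{(5)}(3)] = 1/30240 × (2.34375e-07 − 0.0987654) = -3.26604e-06.
Running total after k=3: 109.627.
k=4: B_{8}/(8)! × [f^{(7)}(40) − f^{(7)}(3)] = −1/1209600 × (4.39453e-09 − 0.329218) = 2.72171e-07.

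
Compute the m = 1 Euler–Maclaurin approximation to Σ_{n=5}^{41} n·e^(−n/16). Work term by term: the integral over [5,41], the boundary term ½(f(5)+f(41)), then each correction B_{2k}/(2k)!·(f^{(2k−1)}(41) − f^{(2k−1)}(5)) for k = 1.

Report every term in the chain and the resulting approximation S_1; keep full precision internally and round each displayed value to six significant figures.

S_1 ≈ 178.855

∫_5^41 x·e^(−x/16) dx evaluates to 175.497.
½[f(5) + f(41)] = ½[3.65808 + 3.16158] = 3.40983.
Integral + boundary = 178.907.
k=1: B_{2}/(2)! × [f^{(1)}(41) − f^{(1)}(5)] = 1/12 × (-0.120487 − 0.502986) = -0.0519561.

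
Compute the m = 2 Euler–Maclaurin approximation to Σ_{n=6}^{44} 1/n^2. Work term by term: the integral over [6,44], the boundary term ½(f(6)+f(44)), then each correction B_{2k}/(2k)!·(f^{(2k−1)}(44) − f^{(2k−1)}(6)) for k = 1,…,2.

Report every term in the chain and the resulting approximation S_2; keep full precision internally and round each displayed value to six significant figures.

Integral: ∫_6^44 1/x^2 dx = 0.143939.
Endpoint term: (f(6) + f(44))/2 = (0.0277778 + 0.000516529)/2 = 0.0141472.
So far: 0.158087.
k=1: B_{2}/(2)! × [f^{(1)}(44) − f^{(1)}(6)] = 1/12 × (-2.34786e-05 − (-0.00925926)) = 0.000769648.
Partial sum through k=1: 0.158856.
k=2: B_{4}/(4)! × [f^{(3)}(44) − f^{(3)}(6)] = −1/720 × (-1.45528e-07 − (-0.00308642)) = -4.28649e-06.

S_2 ≈ 0.158852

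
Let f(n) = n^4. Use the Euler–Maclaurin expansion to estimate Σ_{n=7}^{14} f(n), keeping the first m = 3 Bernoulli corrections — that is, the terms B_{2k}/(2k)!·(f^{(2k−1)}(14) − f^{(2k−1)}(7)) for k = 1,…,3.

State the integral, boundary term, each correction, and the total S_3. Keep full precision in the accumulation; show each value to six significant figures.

The integral term ∫_7^14 x^4 dx = 104203.
Endpoint term: (f(7) + f(14))/2 = (2401.00 + 38416.0)/2 = 20408.5.
Integral + boundary = 124612.
Correction k=1: B_{2}/2! · (f^{(1)}(14) − f^{(1)}(7)) = 1/12 · (10976.0 − 1372.00) = 800.333.
Running total after k=1: 125412.
Correction k=2: B_{4}/4! · (f^{(3)}(14) − f^{(3)}(7)) = −1/720 · (336.000 − 168.000) = -0.233333.
Running total after k=2: 125412.
Correction k=3: B_{6}/6! · (f^{(5)}(14) − f^{(5)}(7)) = 1/30240 · (0.00000 − 0.00000) = 0.00000.

S_3 ≈ 125412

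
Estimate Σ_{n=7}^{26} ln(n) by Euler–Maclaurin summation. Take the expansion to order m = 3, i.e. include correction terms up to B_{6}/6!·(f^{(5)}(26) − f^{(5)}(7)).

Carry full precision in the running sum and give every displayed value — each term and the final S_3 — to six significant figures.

Integral: ∫_7^26 ln(x) dx = 52.0891.
Endpoint term: (f(7) + f(26))/2 = (1.94591 + 3.25810)/2 = 2.60200.
Running total after boundary: 54.6911.
k=1: B_{2}/(2)! × [f^{(1)}(26) − f^{(1)}(7)] = 1/12 × (0.0384615 − 0.142857) = -0.00869963.
Running total after k=1: 54.6824.
k=2: B_{4}/(4)! × [f^{(3)}(26) − f^{(3)}(7)] = −1/720 × (0.000113792 − 0.00583090) = 7.94043e-06.
Running total after k=2: 54.6825.
k=3: B_{6}/(6)! × [f^{(5)}(26) − f^{(5)}(7)] = 1/30240 × (2.01997e-06 − 0.00142798) = -4.71546e-08.

S_3 ≈ 54.6825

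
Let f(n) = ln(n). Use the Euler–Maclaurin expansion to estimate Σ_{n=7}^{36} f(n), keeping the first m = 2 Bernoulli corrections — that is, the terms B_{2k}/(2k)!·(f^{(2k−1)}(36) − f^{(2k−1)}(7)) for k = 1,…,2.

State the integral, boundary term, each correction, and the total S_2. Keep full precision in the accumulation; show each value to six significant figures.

S_2 ≈ 89.1404

The integral term ∫_7^36 ln(x) dx = 86.3853.
½[f(7) + f(36)] = ½[1.94591 + 3.58352] = 2.76471.
So far: 89.1500.
k=1: B_{2}/(2)! × [f^{(1)}(36) − f^{(1)}(7)] = 1/12 × (0.0277778 − 0.142857) = -0.00958995.
After k=1: 89.1404.
k=2: B_{4}/(4)! × [f^{(3)}(36) − f^{(3)}(7)] = −1/720 × (4.28669e-05 − 0.00583090) = 8.03894e-06.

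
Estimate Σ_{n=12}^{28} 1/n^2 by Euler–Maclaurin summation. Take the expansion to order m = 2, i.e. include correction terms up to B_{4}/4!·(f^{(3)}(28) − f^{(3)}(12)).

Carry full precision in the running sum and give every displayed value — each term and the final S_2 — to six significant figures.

S_2 ≈ 0.0518178

Integral: ∫_12^28 1/x^2 dx = 0.0476190.
Endpoint term: (f(12) + f(28))/2 = (0.00694444 + 0.00127551)/2 = 0.00410998.
Running total after boundary: 0.0517290.
k=1: B_{2}/(2)! × [f^{(1)}(28) − f^{(1)}(12)] = 1/12 × (-9.11079e-05 − (-0.00115741)) = 8.88583e-05.
Partial sum through k=1: 0.0518179.
k=2: B_{4}/(4)! × [f^{(3)}(28) − f^{(3)}(12)] = −1/720 × (-1.39451e-06 − (-9.64506e-05)) = -1.32022e-07.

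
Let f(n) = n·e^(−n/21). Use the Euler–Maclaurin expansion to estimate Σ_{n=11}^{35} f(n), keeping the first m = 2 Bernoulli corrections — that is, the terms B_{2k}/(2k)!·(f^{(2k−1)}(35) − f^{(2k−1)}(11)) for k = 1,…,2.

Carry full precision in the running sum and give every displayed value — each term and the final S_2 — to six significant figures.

S_2 ≈ 182.410

Integral: ∫_11^35 x·e^(−x/21) dx = 175.881.
Endpoint term: (f(11) + f(35))/2 = (6.51486 + 6.61065)/2 = 6.56275.
So far: 182.444.
Correction k=1: B_{2}/2! · (f^{(1)}(35) − f^{(1)}(11)) = 1/12 · (-0.125917 − 0.282029) = -0.0339955.
Running total after k=1: 182.410.
Correction k=2: B_{4}/4! · (f^{(3)}(35) − f^{(3)}(11)) = −1/720 · (0.000571052 − 0.00332551) = 3.82563e-06.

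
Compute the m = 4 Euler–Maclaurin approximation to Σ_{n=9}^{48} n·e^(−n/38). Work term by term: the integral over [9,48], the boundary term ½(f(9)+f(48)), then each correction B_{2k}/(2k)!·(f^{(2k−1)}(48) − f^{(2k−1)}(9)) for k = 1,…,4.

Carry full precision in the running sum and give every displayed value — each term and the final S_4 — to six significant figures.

Integral: ∫_9^48 x·e^(−x/38) dx = 485.302.
½[f(9) + f(48)] = ½[7.10204 + 13.5725] = 10.3373.
So far: 495.640.
k=1: B_{2}/(2)! × [f^{(1)}(48) − f^{(1)}(9)] = 1/12 × (-0.0744104 − 0.602220) = -0.0563859.
Running total after k=1: 495.583.
k=2: B_{4}/(4)! × [f^{(3)}(48) − f^{(3)}(9)] = −1/720 × (0.000340103 − 0.00151001) = 1.62487e-06.
Running total after k=2: 495.583.
k=3: B_{6}/(6)! × [f^{(5)}(48) − f^{(5)}(9)] = 1/30240 × (5.06743e-07 − 1.80261e-06) = -4.28527e-11.
Running total after k=3: 495.583.
k=4: B_{8}/(8)! × [f^{(7)}(48) − f^{(7)}(9)] = −1/1209600 × (5.38752e-10 − 1.77251e-09) = 1.01997e-15.

S_4 ≈ 495.583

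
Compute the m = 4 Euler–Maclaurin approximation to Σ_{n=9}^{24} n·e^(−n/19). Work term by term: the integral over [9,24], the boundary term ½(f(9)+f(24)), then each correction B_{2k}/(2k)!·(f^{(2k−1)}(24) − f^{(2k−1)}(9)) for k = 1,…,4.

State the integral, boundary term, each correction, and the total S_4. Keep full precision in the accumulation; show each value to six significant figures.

S_4 ≈ 106.426

∫_9^24 x·e^(−x/19) dx evaluates to 100.264.
½[f(9) + f(24)] = ½[5.60433 + 6.78623] = 6.19528.
Integral + boundary = 106.459.
Correction k=1: B_{2}/2! · (f^{(1)}(24) − f^{(1)}(9)) = 1/12 · (-0.0744104 − 0.327739) = -0.0335124.
Partial sum through k=1: 106.426.
Correction k=2: B_{4}/4! · (f^{(3)}(24) − f^{(3)}(9)) = −1/720 · (0.00136041 − 0.00435775) = 4.16296e-06.
Partial sum through k=2: 106.426.
Correction k=3: B_{6}/6! · (f^{(5)}(24) − f^{(5)}(9)) = 1/30240 · (8.10789e-06 − 2.16278e-05) = -4.47086e-10.
Partial sum through k=3: 106.426.
Correction k=4: B_{8}/8! · (f^{(7)}(24) − f^{(7)}(9)) = −1/1209600 · (3.44801e-08 − 8.63830e-08) = 4.29091e-14.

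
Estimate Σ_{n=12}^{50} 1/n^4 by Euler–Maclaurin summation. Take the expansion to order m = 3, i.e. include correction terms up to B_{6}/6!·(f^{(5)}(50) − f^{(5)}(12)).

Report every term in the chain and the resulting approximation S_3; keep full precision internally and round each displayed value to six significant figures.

S_3 ≈ 0.000215761

The integral term ∫_12^50 1/x^4 dx = 0.000190235.
½[f(12) + f(50)] = ½[4.82253e-05 + 1.60000e-07] = 2.41927e-05.
Integral + boundary = 0.000214427.
Order-1 term: 1/12 · (-1.28000e-08 − (-1.60751e-05)) = 1.33853e-06.
After k=1: 0.000215766.
Order-2 term: −1/720 · (-1.53600e-10 − (-3.34898e-06)) = -4.65115e-09.
After k=2: 0.000215761.
Order-3 term: 1/30240 · (-3.44064e-12 − (-1.30238e-06)) = 4.30680e-11.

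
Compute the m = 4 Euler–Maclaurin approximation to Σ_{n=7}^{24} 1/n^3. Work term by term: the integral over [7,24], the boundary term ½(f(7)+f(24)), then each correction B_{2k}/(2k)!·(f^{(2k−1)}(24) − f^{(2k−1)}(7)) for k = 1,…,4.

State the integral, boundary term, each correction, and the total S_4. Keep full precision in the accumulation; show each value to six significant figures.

S_4 ≈ 0.0109326

Integral: ∫_7^24 1/x^3 dx = 0.00933603.
Endpoint term: (f(7) + f(24))/2 = (0.00291545 + 7.23380e-05)/2 = 0.00149389.
Integral + boundary = 0.0108299.
k=1: B_{2}/(2)! × [f^{(1)}(24) − f^{(1)}(7)] = 1/12 × (-9.04225e-06 − (-0.00124948)) = 0.000103370.
After k=1: 0.0109333.
k=2: B_{4}/(4)! × [f^{(3)}(24) − f^{(3)}(7)] = −1/720 × (-3.13967e-07 − (-0.000509992)) = -7.07886e-07.
After k=2: 0.0109326.
k=3: B_{6}/(6)! × [f^{(5)}(24) − f^{(5)}(7)] = 1/30240 × (-2.28934e-08 − (-0.000437136)) = 1.44548e-08.
After k=3: 0.0109326.
k=4: B_{8}/(8)! × [f^{(7)}(24) − f^{(7)}(7)] = −1/1209600 × (-2.86168e-09 − (-0.000642322)) = -5.31018e-10.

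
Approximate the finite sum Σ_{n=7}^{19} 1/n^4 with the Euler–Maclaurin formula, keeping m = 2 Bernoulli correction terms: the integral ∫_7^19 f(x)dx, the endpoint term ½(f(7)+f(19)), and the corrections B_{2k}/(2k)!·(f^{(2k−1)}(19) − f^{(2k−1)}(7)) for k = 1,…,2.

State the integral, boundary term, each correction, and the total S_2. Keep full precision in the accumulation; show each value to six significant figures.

The integral term ∫_7^19 1/x^4 dx = 0.000923219.
Endpoint term: (f(7) + f(19))/2 = (0.000416493 + 7.67336e-06)/2 = 0.000212083.
Running total after boundary: 0.00113530.
Order-1 term: 1/12 · (-1.61544e-06 − (-0.000237996)) = 1.96984e-05.
After k=1: 0.00115500.
Order-2 term: −1/720 · (-1.34247e-07 − (-0.000145712)) = -2.02191e-07.

S_2 ≈ 0.00115480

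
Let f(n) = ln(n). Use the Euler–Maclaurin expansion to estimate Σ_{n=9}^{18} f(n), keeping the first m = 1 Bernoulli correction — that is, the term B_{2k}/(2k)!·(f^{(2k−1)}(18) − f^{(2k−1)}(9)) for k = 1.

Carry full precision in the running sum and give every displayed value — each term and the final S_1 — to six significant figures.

∫_9^18 ln(x) dx evaluates to 23.2517.
½[f(9) + f(18)] = ½[2.19722 + 2.89037] = 2.54380.
Running total after boundary: 25.7955.
k=1: B_{2}/(2)! × [f^{(1)}(18) − f^{(1)}(9)] = 1/12 × (0.0555556 − 0.111111) = -0.00462963.

S_1 ≈ 25.7908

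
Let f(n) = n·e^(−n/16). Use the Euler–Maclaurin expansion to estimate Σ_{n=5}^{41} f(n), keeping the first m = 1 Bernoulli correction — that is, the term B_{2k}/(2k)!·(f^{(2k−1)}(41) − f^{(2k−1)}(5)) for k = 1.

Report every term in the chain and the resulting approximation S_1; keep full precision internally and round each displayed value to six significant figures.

S_1 ≈ 178.855

Integral: ∫_5^41 x·e^(−x/16) dx = 175.497.
½[f(5) + f(41)] = ½[3.65808 + 3.16158] = 3.40983.
So far: 178.907.
Order-1 term: 1/12 · (-0.120487 − 0.502986) = -0.0519561.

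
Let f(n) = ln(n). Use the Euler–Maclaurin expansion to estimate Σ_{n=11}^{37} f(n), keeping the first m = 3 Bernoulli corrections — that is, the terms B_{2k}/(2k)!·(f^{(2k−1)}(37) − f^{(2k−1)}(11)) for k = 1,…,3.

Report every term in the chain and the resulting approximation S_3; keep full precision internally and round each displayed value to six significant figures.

S_3 ≈ 84.2262

∫_11^37 ln(x) dx evaluates to 81.2271.
½[f(11) + f(37)] = ½[2.39790 + 3.61092] = 3.00441.
Running total after boundary: 84.2315.
Order-1 term: 1/12 · (0.0270270 − 0.0909091) = -0.00532351.
Running total after k=1: 84.2262.
Order-2 term: −1/720 · (3.94843e-05 − 0.00150263) = 2.03215e-06.
Running total after k=2: 84.2262.
Order-3 term: 1/30240 · (3.46101e-07 − 0.000149021) = -4.91650e-09.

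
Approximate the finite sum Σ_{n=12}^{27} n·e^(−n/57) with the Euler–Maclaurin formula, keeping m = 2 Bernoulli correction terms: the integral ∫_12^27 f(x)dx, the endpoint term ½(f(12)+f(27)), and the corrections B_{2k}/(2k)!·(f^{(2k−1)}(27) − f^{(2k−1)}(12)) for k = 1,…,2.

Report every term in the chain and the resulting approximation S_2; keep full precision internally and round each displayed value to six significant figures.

S_2 ≈ 218.086

The integral term ∫_12^27 x·e^(−x/57) dx = 204.844.
½[f(12) + f(27)] = ½[9.72189 + 16.8130] = 13.2674.
Integral + boundary = 218.112.
k=1: B_{2}/(2)! × [f^{(1)}(27) − f^{(1)}(12)] = 1/12 × (0.327739 − 0.639598) = -0.0259883.
Running total after k=1: 218.086.
k=2: B_{4}/(4)! × [f^{(3)}(27) − f^{(3)}(12)] = −1/720 × (0.000484194 − 0.000695572) = 2.93581e-07.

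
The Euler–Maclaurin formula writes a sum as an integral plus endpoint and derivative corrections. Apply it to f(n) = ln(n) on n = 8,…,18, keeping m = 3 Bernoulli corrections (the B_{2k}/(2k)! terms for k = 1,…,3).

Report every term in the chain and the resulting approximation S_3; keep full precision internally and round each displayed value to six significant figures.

The integral term ∫_8^18 ln(x) dx = 25.3912.
Boundary: ½(f(8) + f(18)) = ½(2.07944 + 2.89037) = 2.48491.
Integral + boundary = 27.8761.
Order-1 term: 1/12 · (0.0555556 − 0.125000) = -0.00578704.
Partial sum through k=1: 27.8703.
Order-2 term: −1/720 · (0.000342936 − 0.00390625) = 4.94905e-06.
Partial sum through k=2: 27.8703.
Order-3 term: 1/30240 · (1.27013e-05 − 0.000732422) = -2.38003e-08.

S_3 ≈ 27.8703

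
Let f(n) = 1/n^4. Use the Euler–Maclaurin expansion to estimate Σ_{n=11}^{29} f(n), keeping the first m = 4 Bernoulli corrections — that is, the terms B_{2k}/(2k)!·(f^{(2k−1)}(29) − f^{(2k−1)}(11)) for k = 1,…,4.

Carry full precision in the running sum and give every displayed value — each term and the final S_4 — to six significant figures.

The integral term ∫_11^29 1/x^4 dx = 0.000236771.
½[f(11) + f(29)] = ½[6.83013e-05 + 1.41387e-06] = 3.48576e-05.
Running total after boundary: 0.000271629.
k=1: B_{2}/(2)! × [f^{(1)}(29) − f^{(1)}(11)] = 1/12 × (-1.95016e-07 − (-2.48369e-05)) = 2.05349e-06.
Running total after k=1: 0.000273682.
k=2: B_{4}/(4)! × [f^{(3)}(29) − f^{(3)}(11)] = −1/720 × (-6.95657e-09 − (-6.15790e-06)) = -8.54297e-09.
Running total after k=2: 0.000273673.
k=3: B_{6}/(6)! × [f^{(5)}(29) − f^{(5)}(11)] = 1/30240 × (-4.63220e-10 − (-2.84994e-06)) = 9.42286e-11.
Running total after k=3: 0.000273674.
k=4: B_{8}/(8)! × [f^{(7)}(29) − f^{(7)}(11)] = −1/1209600 × (-4.95717e-11 − (-2.11979e-06)) = -1.75243e-12.

S_4 ≈ 0.000273674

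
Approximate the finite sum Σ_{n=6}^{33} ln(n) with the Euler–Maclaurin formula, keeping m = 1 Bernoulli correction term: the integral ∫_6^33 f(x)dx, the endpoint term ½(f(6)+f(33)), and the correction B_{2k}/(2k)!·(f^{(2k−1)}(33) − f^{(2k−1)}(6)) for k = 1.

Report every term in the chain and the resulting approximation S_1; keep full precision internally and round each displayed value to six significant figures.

S_1 ≈ 80.2670

Integral: ∫_6^33 ln(x) dx = 77.6342.
Boundary: ½(f(6) + f(33)) = ½(1.79176 + 3.49651) = 2.64413.
Running total after boundary: 80.2783.
Order-1 term: 1/12 · (0.0303030 − 0.166667) = -0.0113636.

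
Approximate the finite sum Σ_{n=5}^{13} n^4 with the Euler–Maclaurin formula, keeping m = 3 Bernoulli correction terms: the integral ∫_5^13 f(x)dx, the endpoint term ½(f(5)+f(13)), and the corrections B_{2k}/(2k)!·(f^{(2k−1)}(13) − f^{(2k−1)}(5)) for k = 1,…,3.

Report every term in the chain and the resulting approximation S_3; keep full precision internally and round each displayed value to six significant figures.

The integral term ∫_5^13 x^4 dx = 73633.6.
Boundary: ½(f(5) + f(13)) = ½(625.000 + 28561.0) = 14593.0.
Integral + boundary = 88226.6.
k=1: B_{2}/(2)! × [f^{(1)}(13) − f^{(1)}(5)] = 1/12 × (8788.00 − 500.000) = 690.667.
After k=1: 88917.3.
k=2: B_{4}/(4)! × [f^{(3)}(13) − f^{(3)}(5)] = −1/720 × (312.000 − 120.000) = -0.266667.
After k=2: 88917.0.
k=3: B_{6}/(6)! × [f^{(5)}(13) − f^{(5)}(5)] = 1/30240 × (0.00000 − 0.00000) = 0.00000.

S_3 ≈ 88917.0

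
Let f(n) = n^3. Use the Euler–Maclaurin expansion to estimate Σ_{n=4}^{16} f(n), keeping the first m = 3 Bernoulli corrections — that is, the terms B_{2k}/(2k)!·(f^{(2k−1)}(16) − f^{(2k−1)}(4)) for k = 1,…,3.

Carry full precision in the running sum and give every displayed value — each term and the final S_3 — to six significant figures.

S_3 ≈ 18460.0

Integral: ∫_4^16 x^3 dx = 16320.0.
Boundary: ½(f(4) + f(16)) = ½(64.0000 + 4096.00) = 2080.00.
So far: 18400.0.
Correction k=1: B_{2}/2! · (f^{(1)}(16) − f^{(1)}(4)) = 1/12 · (768.000 − 48.0000) = 60.0000.
Partial sum through k=1: 18460.0.
Correction k=2: B_{4}/4! · (f^{(3)}(16) − f^{(3)}(4)) = −1/720 · (6.00000 − 6.00000) = 0.00000.
Partial sum through k=2: 18460.0.
Correction k=3: B_{6}/6! · (f^{(5)}(16) − f^{(5)}(4)) = 1/30240 · (0.00000 − 0.00000) = 0.00000.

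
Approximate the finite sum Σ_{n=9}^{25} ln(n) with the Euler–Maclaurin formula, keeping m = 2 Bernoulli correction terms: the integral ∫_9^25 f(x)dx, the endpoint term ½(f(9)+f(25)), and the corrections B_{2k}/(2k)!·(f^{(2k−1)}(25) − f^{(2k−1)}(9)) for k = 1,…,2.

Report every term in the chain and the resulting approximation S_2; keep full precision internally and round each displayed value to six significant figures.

The integral term ∫_9^25 ln(x) dx = 44.6969.
½[f(9) + f(25)] = ½[2.19722 + 3.21888] = 2.70805.
So far: 47.4049.
k=1: B_{2}/(2)! × [f^{(1)}(25) − f^{(1)}(9)] = 1/12 × (0.0400000 − 0.111111) = -0.00592593.
After k=1: 47.3990.
k=2: B_{4}/(4)! × [f^{(3)}(25) − f^{(3)}(9)] = −1/720 × (0.000128000 − 0.00274348) = 3.63262e-06.

S_2 ≈ 47.3990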